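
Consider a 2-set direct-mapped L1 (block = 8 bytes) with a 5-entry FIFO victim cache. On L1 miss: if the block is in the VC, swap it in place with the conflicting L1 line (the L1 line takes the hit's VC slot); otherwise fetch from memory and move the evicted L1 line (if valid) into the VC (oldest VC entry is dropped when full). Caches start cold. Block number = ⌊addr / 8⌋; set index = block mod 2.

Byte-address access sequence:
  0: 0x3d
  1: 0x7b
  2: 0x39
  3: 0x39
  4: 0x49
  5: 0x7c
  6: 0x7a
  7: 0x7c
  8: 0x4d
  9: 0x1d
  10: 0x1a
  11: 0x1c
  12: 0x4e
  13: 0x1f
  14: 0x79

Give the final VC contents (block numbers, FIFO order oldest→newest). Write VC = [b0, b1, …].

VC = [3, 7, 9]

  [0] addr=0x3d blk=7 s=1: MISS | VC []
  [1] addr=0x7b blk=15 s=1: MISS | VC [7]
  [2] addr=0x39 blk=7 s=1: VC-HIT | VC [15]
  [3] addr=0x39 blk=7 s=1: L1-HIT | VC [15]
  [4] addr=0x49 blk=9 s=1: MISS | VC [15, 7]
  [5] addr=0x7c blk=15 s=1: VC-HIT | VC [9, 7]
  [6] addr=0x7a blk=15 s=1: L1-HIT | VC [9, 7]
  [7] addr=0x7c blk=15 s=1: L1-HIT | VC [9, 7]
  [8] addr=0x4d blk=9 s=1: VC-HIT | VC [15, 7]
  [9] addr=0x1d blk=3 s=1: MISS | VC [15, 7, 9]
  [10] addr=0x1a blk=3 s=1: L1-HIT | VC [15, 7, 9]
  [11] addr=0x1c blk=3 s=1: L1-HIT | VC [15, 7, 9]
  [12] addr=0x4e blk=9 s=1: VC-HIT | VC [15, 7, 3]
  [13] addr=0x1f blk=3 s=1: VC-HIT | VC [15, 7, 9]
  [14] addr=0x79 blk=15 s=1: VC-HIT | VC [3, 7, 9]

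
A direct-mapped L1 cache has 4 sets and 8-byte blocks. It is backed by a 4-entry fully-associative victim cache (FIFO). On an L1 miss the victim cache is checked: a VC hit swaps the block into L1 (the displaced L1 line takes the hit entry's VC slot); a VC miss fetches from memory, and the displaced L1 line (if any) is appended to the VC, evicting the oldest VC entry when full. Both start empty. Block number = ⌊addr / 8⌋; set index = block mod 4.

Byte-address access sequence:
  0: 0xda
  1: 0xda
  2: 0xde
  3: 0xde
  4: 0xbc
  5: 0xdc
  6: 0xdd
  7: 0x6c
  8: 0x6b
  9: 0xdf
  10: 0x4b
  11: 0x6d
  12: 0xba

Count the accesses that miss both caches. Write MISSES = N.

#0 0xda→b27/s3 MISS; vc=[]
#1 0xda→b27/s3 L1-HIT; vc=[]
#2 0xde→b27/s3 L1-HIT; vc=[]
#3 0xde→b27/s3 L1-HIT; vc=[]
#4 0xbc→b23/s3 MISS; vc=[27]
#5 0xdc→b27/s3 VC-HIT; vc=[23]
#6 0xdd→b27/s3 L1-HIT; vc=[23]
#7 0x6c→b13/s1 MISS; vc=[23]
#8 0x6b→b13/s1 L1-HIT; vc=[23]
#9 0xdf→b27/s3 L1-HIT; vc=[23]
#10 0x4b→b9/s1 MISS; vc=[23,13]
#11 0x6d→b13/s1 VC-HIT; vc=[23,9]
#12 0xba→b23/s3 VC-HIT; vc=[27,9]

MISSES = 4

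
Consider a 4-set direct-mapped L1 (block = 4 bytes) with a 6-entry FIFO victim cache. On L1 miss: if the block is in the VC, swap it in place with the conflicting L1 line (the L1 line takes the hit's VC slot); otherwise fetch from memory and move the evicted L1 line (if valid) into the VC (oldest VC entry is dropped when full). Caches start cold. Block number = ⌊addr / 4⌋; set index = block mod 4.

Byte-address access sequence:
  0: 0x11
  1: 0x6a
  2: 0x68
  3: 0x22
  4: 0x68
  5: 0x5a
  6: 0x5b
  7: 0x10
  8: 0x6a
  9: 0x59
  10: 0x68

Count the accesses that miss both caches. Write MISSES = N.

MISSES = 4

0: 0x11 (blk 4, set 0) → MISS  vc=[]
1: 0x6a (blk 26, set 2) → MISS  vc=[]
2: 0x68 (blk 26, set 2) → L1-HIT  vc=[]
3: 0x22 (blk 8, set 0) → MISS  vc=[4]
4: 0x68 (blk 26, set 2) → L1-HIT  vc=[4]
5: 0x5a (blk 22, set 2) → MISS  vc=[4, 26]
6: 0x5b (blk 22, set 2) → L1-HIT  vc=[4, 26]
7: 0x10 (blk 4, set 0) → VC-HIT  vc=[8, 26]
8: 0x6a (blk 26, set 2) → VC-HIT  vc=[8, 22]
9: 0x59 (blk 22, set 2) → VC-HIT  vc=[8, 26]
10: 0x68 (blk 26, set 2) → VC-HIT  vc=[8, 22]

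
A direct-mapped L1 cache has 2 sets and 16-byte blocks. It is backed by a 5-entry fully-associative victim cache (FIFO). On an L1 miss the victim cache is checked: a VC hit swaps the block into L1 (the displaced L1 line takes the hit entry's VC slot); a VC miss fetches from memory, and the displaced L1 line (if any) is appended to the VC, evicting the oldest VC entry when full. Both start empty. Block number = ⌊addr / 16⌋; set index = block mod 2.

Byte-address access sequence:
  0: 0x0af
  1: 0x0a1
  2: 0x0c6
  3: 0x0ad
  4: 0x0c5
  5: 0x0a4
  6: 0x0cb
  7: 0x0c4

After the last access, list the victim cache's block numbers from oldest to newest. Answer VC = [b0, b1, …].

VC = [10]

  [0] addr=0xaf blk=10 s=0: MISS | VC []
  [1] addr=0xa1 blk=10 s=0: L1-HIT | VC []
  [2] addr=0xc6 blk=12 s=0: MISS | VC [10]
  [3] addr=0xad blk=10 s=0: VC-HIT | VC [12]
  [4] addr=0xc5 blk=12 s=0: VC-HIT | VC [10]
  [5] addr=0xa4 blk=10 s=0: VC-HIT | VC [12]
  [6] addr=0xcb blk=12 s=0: VC-HIT | VC [10]
  [7] addr=0xc4 blk=12 s=0: L1-HIT | VC [10]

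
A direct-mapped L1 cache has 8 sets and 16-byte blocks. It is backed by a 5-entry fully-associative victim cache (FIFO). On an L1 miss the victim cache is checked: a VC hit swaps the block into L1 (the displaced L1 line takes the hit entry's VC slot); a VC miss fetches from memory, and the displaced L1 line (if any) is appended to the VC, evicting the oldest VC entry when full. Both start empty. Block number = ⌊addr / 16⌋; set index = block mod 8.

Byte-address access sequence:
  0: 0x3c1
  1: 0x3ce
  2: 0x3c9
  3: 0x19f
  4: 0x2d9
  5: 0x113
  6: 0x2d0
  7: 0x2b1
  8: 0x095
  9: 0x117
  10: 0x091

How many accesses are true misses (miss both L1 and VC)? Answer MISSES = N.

MISSES = 6

0: 0x3c1 (blk 60, set 4) → MISS  vc=[]
1: 0x3ce (blk 60, set 4) → L1-HIT  vc=[]
2: 0x3c9 (blk 60, set 4) → L1-HIT  vc=[]
3: 0x19f (blk 25, set 1) → MISS  vc=[]
4: 0x2d9 (blk 45, set 5) → MISS  vc=[]
5: 0x113 (blk 17, set 1) → MISS  vc=[25]
6: 0x2d0 (blk 45, set 5) → L1-HIT  vc=[25]
7: 0x2b1 (blk 43, set 3) → MISS  vc=[25]
8: 0x95 (blk 9, set 1) → MISS  vc=[25, 17]
9: 0x117 (blk 17, set 1) → VC-HIT  vc=[25, 9]
10: 0x91 (blk 9, set 1) → VC-HIT  vc=[25, 17]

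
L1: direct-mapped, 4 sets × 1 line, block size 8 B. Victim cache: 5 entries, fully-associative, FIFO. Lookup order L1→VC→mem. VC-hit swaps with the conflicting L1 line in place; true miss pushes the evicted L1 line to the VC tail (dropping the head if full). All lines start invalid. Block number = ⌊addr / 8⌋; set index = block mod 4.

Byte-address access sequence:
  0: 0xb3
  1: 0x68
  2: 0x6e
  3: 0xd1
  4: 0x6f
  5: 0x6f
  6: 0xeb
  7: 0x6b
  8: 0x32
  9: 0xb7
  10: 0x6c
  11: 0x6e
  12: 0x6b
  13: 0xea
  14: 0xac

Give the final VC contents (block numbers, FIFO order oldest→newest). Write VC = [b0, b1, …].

VC = [6, 13, 26, 29]

#0 0xb3→b22/s2 MISS; vc=[]
#1 0x68→b13/s1 MISS; vc=[]
#2 0x6e→b13/s1 L1-HIT; vc=[]
#3 0xd1→b26/s2 MISS; vc=[22]
#4 0x6f→b13/s1 L1-HIT; vc=[22]
#5 0x6f→b13/s1 L1-HIT; vc=[22]
#6 0xeb→b29/s1 MISS; vc=[22,13]
#7 0x6b→b13/s1 VC-HIT; vc=[22,29]
#8 0x32→b6/s2 MISS; vc=[22,29,26]
#9 0xb7→b22/s2 VC-HIT; vc=[6,29,26]
#10 0x6c→b13/s1 L1-HIT; vc=[6,29,26]
#11 0x6e→b13/s1 L1-HIT; vc=[6,29,26]
#12 0x6b→b13/s1 L1-HIT; vc=[6,29,26]
#13 0xea→b29/s1 VC-HIT; vc=[6,13,26]
#14 0xac→b21/s1 MISS; vc=[6,13,26,29]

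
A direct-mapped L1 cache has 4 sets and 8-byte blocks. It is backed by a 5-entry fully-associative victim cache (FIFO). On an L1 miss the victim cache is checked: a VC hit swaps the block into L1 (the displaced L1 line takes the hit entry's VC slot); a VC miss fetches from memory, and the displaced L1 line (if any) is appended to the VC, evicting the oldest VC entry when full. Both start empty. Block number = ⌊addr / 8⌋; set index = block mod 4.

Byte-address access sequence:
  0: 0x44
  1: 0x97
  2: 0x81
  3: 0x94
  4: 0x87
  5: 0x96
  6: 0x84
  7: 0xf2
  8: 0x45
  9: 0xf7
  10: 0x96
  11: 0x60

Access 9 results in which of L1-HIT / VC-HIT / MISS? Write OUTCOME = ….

  [0] addr=0x44 blk=8 s=0: MISS | VC []
  [1] addr=0x97 blk=18 s=2: MISS | VC []
  [2] addr=0x81 blk=16 s=0: MISS | VC [8]
  [3] addr=0x94 blk=18 s=2: L1-HIT | VC [8]
  [4] addr=0x87 blk=16 s=0: L1-HIT | VC [8]
  [5] addr=0x96 blk=18 s=2: L1-HIT | VC [8]
  [6] addr=0x84 blk=16 s=0: L1-HIT | VC [8]
  [7] addr=0xf2 blk=30 s=2: MISS | VC [8, 18]
  [8] addr=0x45 blk=8 s=0: VC-HIT | VC [16, 18]
  [9] addr=0xf7 blk=30 s=2: L1-HIT | VC [16, 18]
  [10] addr=0x96 blk=18 s=2: VC-HIT | VC [16, 30]
  [11] addr=0x60 blk=12 s=0: MISS | VC [16, 30, 8]

OUTCOME = L1-HIT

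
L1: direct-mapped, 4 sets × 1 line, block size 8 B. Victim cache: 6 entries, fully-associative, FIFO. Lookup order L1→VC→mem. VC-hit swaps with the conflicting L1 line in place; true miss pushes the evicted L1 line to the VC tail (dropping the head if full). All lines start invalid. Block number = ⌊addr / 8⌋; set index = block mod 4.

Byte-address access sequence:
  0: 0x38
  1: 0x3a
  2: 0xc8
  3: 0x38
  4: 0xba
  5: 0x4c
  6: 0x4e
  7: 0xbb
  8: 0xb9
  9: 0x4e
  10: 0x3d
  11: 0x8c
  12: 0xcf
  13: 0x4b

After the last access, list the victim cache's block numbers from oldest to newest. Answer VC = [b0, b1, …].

VC = [23, 17, 25]

#0 0x38→b7/s3 MISS; vc=[]
#1 0x3a→b7/s3 L1-HIT; vc=[]
#2 0xc8→b25/s1 MISS; vc=[]
#3 0x38→b7/s3 L1-HIT; vc=[]
#4 0xba→b23/s3 MISS; vc=[7]
#5 0x4c→b9/s1 MISS; vc=[7,25]
#6 0x4e→b9/s1 L1-HIT; vc=[7,25]
#7 0xbb→b23/s3 L1-HIT; vc=[7,25]
#8 0xb9→b23/s3 L1-HIT; vc=[7,25]
#9 0x4e→b9/s1 L1-HIT; vc=[7,25]
#10 0x3d→b7/s3 VC-HIT; vc=[23,25]
#11 0x8c→b17/s1 MISS; vc=[23,25,9]
#12 0xcf→b25/s1 VC-HIT; vc=[23,17,9]
#13 0x4b→b9/s1 VC-HIT; vc=[23,17,25]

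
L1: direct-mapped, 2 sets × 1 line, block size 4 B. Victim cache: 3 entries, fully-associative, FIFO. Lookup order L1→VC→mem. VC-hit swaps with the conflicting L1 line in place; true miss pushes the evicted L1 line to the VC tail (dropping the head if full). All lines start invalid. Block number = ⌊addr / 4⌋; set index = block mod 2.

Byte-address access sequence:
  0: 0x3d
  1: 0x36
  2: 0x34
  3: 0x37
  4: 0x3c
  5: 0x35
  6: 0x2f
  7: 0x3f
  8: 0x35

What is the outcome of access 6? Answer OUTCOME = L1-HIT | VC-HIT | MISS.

OUTCOME = MISS

  [0] addr=0x3d blk=15 s=1: MISS | VC []
  [1] addr=0x36 blk=13 s=1: MISS | VC [15]
  [2] addr=0x34 blk=13 s=1: L1-HIT | VC [15]
  [3] addr=0x37 blk=13 s=1: L1-HIT | VC [15]
  [4] addr=0x3c blk=15 s=1: VC-HIT | VC [13]
  [5] addr=0x35 blk=13 s=1: VC-HIT | VC [15]
  [6] addr=0x2f blk=11 s=1: MISS | VC [15, 13]
  [7] addr=0x3f blk=15 s=1: VC-HIT | VC [11, 13]
  [8] addr=0x35 blk=13 s=1: VC-HIT | VC [11, 15]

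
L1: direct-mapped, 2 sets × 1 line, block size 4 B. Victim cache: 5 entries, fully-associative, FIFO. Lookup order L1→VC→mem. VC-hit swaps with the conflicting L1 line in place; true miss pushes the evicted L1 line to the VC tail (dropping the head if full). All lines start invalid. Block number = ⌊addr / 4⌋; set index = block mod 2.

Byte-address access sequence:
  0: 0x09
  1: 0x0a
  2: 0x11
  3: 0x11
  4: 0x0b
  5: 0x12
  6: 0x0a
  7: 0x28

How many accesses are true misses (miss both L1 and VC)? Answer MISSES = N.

  [0] addr=0x9 blk=2 s=0: MISS | VC []
  [1] addr=0xa blk=2 s=0: L1-HIT | VC []
  [2] addr=0x11 blk=4 s=0: MISS | VC [2]
  [3] addr=0x11 blk=4 s=0: L1-HIT | VC [2]
  [4] addr=0xb blk=2 s=0: VC-HIT | VC [4]
  [5] addr=0x12 blk=4 s=0: VC-HIT | VC [2]
  [6] addr=0xa blk=2 s=0: VC-HIT | VC [4]
  [7] addr=0x28 blk=10 s=0: MISS | VC [4, 2]

MISSES = 3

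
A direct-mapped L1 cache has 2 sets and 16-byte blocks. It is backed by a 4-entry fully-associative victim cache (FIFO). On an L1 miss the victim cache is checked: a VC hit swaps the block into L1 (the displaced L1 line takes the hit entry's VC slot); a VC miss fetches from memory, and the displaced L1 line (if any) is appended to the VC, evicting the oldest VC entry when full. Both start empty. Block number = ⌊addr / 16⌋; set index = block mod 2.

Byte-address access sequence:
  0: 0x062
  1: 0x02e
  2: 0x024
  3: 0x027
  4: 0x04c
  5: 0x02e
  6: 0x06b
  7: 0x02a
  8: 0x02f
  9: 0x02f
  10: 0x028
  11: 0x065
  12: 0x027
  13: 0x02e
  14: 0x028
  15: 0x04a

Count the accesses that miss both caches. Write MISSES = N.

MISSES = 3

  [0] addr=0x62 blk=6 s=0: MISS | VC []
  [1] addr=0x2e blk=2 s=0: MISS | VC [6]
  [2] addr=0x24 blk=2 s=0: L1-HIT | VC [6]
  [3] addr=0x27 blk=2 s=0: L1-HIT | VC [6]
  [4] addr=0x4c blk=4 s=0: MISS | VC [6, 2]
  [5] addr=0x2e blk=2 s=0: VC-HIT | VC [6, 4]
  [6] addr=0x6b blk=6 s=0: VC-HIT | VC [2, 4]
  [7] addr=0x2a blk=2 s=0: VC-HIT | VC [6, 4]
  [8] addr=0x2f blk=2 s=0: L1-HIT | VC [6, 4]
  [9] addr=0x2f blk=2 s=0: L1-HIT | VC [6, 4]
  [10] addr=0x28 blk=2 s=0: L1-HIT | VC [6, 4]
  [11] addr=0x65 blk=6 s=0: VC-HIT | VC [2, 4]
  [12] addr=0x27 blk=2 s=0: VC-HIT | VC [6, 4]
  [13] addr=0x2e blk=2 s=0: L1-HIT | VC [6, 4]
  [14] addr=0x28 blk=2 s=0: L1-HIT | VC [6, 4]
  [15] addr=0x4a blk=4 s=0: VC-HIT | VC [6, 2]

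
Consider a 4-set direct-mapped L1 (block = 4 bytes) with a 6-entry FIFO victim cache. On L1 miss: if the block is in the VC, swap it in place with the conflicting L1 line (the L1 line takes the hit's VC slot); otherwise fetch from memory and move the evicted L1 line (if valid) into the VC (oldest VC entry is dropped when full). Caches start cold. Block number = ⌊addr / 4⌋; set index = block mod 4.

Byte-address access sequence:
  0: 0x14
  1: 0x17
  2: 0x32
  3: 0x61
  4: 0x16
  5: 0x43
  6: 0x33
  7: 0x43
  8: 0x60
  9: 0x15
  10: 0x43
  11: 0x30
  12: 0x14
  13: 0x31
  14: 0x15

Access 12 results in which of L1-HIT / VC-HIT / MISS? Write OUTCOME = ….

OUTCOME = L1-HIT

  [0] addr=0x14 blk=5 s=1: MISS | VC []
  [1] addr=0x17 blk=5 s=1: L1-HIT | VC []
  [2] addr=0x32 blk=12 s=0: MISS | VC []
  [3] addr=0x61 blk=24 s=0: MISS | VC [12]
  [4] addr=0x16 blk=5 s=1: L1-HIT | VC [12]
  [5] addr=0x43 blk=16 s=0: MISS | VC [12, 24]
  [6] addr=0x33 blk=12 s=0: VC-HIT | VC [16, 24]
  [7] addr=0x43 blk=16 s=0: VC-HIT | VC [12, 24]
  [8] addr=0x60 blk=24 s=0: VC-HIT | VC [12, 16]
  [9] addr=0x15 blk=5 s=1: L1-HIT | VC [12, 16]
  [10] addr=0x43 blk=16 s=0: VC-HIT | VC [12, 24]
  [11] addr=0x30 blk=12 s=0: VC-HIT | VC [16, 24]
  [12] addr=0x14 blk=5 s=1: L1-HIT | VC [16, 24]
  [13] addr=0x31 blk=12 s=0: L1-HIT | VC [16, 24]
  [14] addr=0x15 blk=5 s=1: L1-HIT | VC [16, 24]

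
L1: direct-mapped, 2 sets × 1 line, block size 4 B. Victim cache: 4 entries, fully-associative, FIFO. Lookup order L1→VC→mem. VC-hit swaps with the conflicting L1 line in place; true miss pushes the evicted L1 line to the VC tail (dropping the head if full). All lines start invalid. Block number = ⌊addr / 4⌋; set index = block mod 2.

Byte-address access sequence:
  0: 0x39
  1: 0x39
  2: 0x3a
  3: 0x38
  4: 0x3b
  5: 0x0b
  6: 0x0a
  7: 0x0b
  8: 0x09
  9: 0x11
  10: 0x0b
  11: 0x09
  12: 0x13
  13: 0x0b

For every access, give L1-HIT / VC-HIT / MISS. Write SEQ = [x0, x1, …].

SEQ = [MISS, L1-HIT, L1-HIT, L1-HIT, L1-HIT, MISS, L1-HIT, L1-HIT, L1-HIT, MISS, VC-HIT, L1-HIT, VC-HIT, VC-HIT]

#0 0x39→b14/s0 MISS; vc=[]
#1 0x39→b14/s0 L1-HIT; vc=[]
#2 0x3a→b14/s0 L1-HIT; vc=[]
#3 0x38→b14/s0 L1-HIT; vc=[]
#4 0x3b→b14/s0 L1-HIT; vc=[]
#5 0xb→b2/s0 MISS; vc=[14]
#6 0xa→b2/s0 L1-HIT; vc=[14]
#7 0xb→b2/s0 L1-HIT; vc=[14]
#8 0x9→b2/s0 L1-HIT; vc=[14]
#9 0x11→b4/s0 MISS; vc=[14,2]
#10 0xb→b2/s0 VC-HIT; vc=[14,4]
#11 0x9→b2/s0 L1-HIT; vc=[14,4]
#12 0x13→b4/s0 VC-HIT; vc=[14,2]
#13 0xb→b2/s0 VC-HIT; vc=[14,4]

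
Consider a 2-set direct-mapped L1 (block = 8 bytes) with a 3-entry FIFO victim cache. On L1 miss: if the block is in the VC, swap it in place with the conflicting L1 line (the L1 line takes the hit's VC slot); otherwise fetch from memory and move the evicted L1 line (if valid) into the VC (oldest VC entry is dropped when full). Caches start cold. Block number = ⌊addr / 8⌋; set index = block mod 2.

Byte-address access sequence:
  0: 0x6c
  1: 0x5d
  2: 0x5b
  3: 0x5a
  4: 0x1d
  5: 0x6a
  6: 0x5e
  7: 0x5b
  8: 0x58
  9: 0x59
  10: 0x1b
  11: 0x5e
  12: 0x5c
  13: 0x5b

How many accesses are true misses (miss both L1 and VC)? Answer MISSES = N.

MISSES = 3

  [0] addr=0x6c blk=13 s=1: MISS | VC []
  [1] addr=0x5d blk=11 s=1: MISS | VC [13]
  [2] addr=0x5b blk=11 s=1: L1-HIT | VC [13]
  [3] addr=0x5a blk=11 s=1: L1-HIT | VC [13]
  [4] addr=0x1d blk=3 s=1: MISS | VC [13, 11]
  [5] addr=0x6a blk=13 s=1: VC-HIT | VC [3, 11]
  [6] addr=0x5e blk=11 s=1: VC-HIT | VC [3, 13]
  [7] addr=0x5b blk=11 s=1: L1-HIT | VC [3, 13]
  [8] addr=0x58 blk=11 s=1: L1-HIT | VC [3, 13]
  [9] addr=0x59 blk=11 s=1: L1-HIT | VC [3, 13]
  [10] addr=0x1b blk=3 s=1: VC-HIT | VC [11, 13]
  [11] addr=0x5e blk=11 s=1: VC-HIT | VC [3, 13]
  [12] addr=0x5c blk=11 s=1: L1-HIT | VC [3, 13]
  [13] addr=0x5b blk=11 s=1: L1-HIT | VC [3, 13]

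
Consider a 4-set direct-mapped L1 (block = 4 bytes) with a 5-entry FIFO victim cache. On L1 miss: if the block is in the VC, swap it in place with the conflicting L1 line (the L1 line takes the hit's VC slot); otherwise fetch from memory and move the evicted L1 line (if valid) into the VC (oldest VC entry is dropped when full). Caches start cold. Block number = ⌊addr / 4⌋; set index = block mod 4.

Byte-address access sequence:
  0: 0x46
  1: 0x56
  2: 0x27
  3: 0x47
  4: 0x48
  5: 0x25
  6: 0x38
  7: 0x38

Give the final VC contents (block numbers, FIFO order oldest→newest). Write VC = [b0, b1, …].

VC = [17, 21, 18]

0: 0x46 (blk 17, set 1) → MISS  vc=[]
1: 0x56 (blk 21, set 1) → MISS  vc=[17]
2: 0x27 (blk 9, set 1) → MISS  vc=[17, 21]
3: 0x47 (blk 17, set 1) → VC-HIT  vc=[9, 21]
4: 0x48 (blk 18, set 2) → MISS  vc=[9, 21]
5: 0x25 (blk 9, set 1) → VC-HIT  vc=[17, 21]
6: 0x38 (blk 14, set 2) → MISS  vc=[17, 21, 18]
7: 0x38 (blk 14, set 2) → L1-HIT  vc=[17, 21, 18]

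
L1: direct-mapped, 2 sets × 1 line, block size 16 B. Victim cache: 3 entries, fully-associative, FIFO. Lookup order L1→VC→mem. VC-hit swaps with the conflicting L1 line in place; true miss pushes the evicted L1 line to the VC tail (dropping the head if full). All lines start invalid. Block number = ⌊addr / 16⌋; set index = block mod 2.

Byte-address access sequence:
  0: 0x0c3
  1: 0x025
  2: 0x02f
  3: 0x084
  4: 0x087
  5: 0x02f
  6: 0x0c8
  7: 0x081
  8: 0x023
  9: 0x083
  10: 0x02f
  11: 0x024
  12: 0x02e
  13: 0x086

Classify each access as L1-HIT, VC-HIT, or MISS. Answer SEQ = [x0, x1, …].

SEQ = [MISS, MISS, L1-HIT, MISS, L1-HIT, VC-HIT, VC-HIT, VC-HIT, VC-HIT, VC-HIT, VC-HIT, L1-HIT, L1-HIT, VC-HIT]

  [0] addr=0xc3 blk=12 s=0: MISS | VC []
  [1] addr=0x25 blk=2 s=0: MISS | VC [12]
  [2] addr=0x2f blk=2 s=0: L1-HIT | VC [12]
  [3] addr=0x84 blk=8 s=0: MISS | VC [12, 2]
  [4] addr=0x87 blk=8 s=0: L1-HIT | VC [12, 2]
  [5] addr=0x2f blk=2 s=0: VC-HIT | VC [12, 8]
  [6] addr=0xc8 blk=12 s=0: VC-HIT | VC [2, 8]
  [7] addr=0x81 blk=8 s=0: VC-HIT | VC [2, 12]
  [8] addr=0x23 blk=2 s=0: VC-HIT | VC [8, 12]
  [9] addr=0x83 blk=8 s=0: VC-HIT | VC [2, 12]
  [10] addr=0x2f blk=2 s=0: VC-HIT | VC [8, 12]
  [11] addr=0x24 blk=2 s=0: L1-HIT | VC [8, 12]
  [12] addr=0x2e blk=2 s=0: L1-HIT | VC [8, 12]
  [13] addr=0x86 blk=8 s=0: VC-HIT | VC [2, 12]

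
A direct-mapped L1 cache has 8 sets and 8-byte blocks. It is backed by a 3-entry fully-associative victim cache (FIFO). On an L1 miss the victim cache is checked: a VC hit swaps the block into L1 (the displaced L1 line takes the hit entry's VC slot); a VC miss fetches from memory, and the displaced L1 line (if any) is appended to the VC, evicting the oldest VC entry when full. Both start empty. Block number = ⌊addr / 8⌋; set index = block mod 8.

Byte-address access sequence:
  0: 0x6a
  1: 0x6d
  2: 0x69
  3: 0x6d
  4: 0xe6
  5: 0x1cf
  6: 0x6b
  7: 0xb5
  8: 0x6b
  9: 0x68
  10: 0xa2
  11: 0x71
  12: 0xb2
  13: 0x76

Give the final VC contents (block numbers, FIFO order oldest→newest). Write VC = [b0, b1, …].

VC = [28, 22]

#0 0x6a→b13/s5 MISS; vc=[]
#1 0x6d→b13/s5 L1-HIT; vc=[]
#2 0x69→b13/s5 L1-HIT; vc=[]
#3 0x6d→b13/s5 L1-HIT; vc=[]
#4 0xe6→b28/s4 MISS; vc=[]
#5 0x1cf→b57/s1 MISS; vc=[]
#6 0x6b→b13/s5 L1-HIT; vc=[]
#7 0xb5→b22/s6 MISS; vc=[]
#8 0x6b→b13/s5 L1-HIT; vc=[]
#9 0x68→b13/s5 L1-HIT; vc=[]
#10 0xa2→b20/s4 MISS; vc=[28]
#11 0x71→b14/s6 MISS; vc=[28,22]
#12 0xb2→b22/s6 VC-HIT; vc=[28,14]
#13 0x76→b14/s6 VC-HIT; vc=[28,22]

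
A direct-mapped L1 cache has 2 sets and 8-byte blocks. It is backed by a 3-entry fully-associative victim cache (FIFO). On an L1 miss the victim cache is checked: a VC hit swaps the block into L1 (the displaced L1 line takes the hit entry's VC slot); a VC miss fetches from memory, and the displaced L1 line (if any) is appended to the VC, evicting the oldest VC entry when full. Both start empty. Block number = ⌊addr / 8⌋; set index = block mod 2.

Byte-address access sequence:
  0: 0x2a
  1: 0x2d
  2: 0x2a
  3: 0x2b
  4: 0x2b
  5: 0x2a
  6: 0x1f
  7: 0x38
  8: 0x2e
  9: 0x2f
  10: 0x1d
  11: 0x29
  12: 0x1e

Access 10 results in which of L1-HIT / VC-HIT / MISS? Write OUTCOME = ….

OUTCOME = VC-HIT

0: 0x2a (blk 5, set 1) → MISS  vc=[]
1: 0x2d (blk 5, set 1) → L1-HIT  vc=[]
2: 0x2a (blk 5, set 1) → L1-HIT  vc=[]
3: 0x2b (blk 5, set 1) → L1-HIT  vc=[]
4: 0x2b (blk 5, set 1) → L1-HIT  vc=[]
5: 0x2a (blk 5, set 1) → L1-HIT  vc=[]
6: 0x1f (blk 3, set 1) → MISS  vc=[5]
7: 0x38 (blk 7, set 1) → MISS  vc=[5, 3]
8: 0x2e (blk 5, set 1) → VC-HIT  vc=[7, 3]
9: 0x2f (blk 5, set 1) → L1-HIT  vc=[7, 3]
10: 0x1d (blk 3, set 1) → VC-HIT  vc=[7, 5]
11: 0x29 (blk 5, set 1) → VC-HIT  vc=[7, 3]
12: 0x1e (blk 3, set 1) → VC-HIT  vc=[7, 5]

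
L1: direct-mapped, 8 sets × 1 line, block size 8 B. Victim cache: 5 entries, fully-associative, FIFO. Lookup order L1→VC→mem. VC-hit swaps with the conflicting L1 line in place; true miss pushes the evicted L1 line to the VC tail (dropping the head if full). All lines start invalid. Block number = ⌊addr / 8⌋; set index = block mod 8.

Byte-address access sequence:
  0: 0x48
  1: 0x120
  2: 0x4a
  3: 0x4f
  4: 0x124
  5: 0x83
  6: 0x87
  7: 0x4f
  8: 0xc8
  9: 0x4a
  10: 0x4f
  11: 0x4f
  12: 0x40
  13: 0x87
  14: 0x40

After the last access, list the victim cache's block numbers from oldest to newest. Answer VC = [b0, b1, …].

VC = [25, 16]

  [0] addr=0x48 blk=9 s=1: MISS | VC []
  [1] addr=0x120 blk=36 s=4: MISS | VC []
  [2] addr=0x4a blk=9 s=1: L1-HIT | VC []
  [3] addr=0x4f blk=9 s=1: L1-HIT | VC []
  [4] addr=0x124 blk=36 s=4: L1-HIT | VC []
  [5] addr=0x83 blk=16 s=0: MISS | VC []
  [6] addr=0x87 blk=16 s=0: L1-HIT | VC []
  [7] addr=0x4f blk=9 s=1: L1-HIT | VC []
  [8] addr=0xc8 blk=25 s=1: MISS | VC [9]
  [9] addr=0x4a blk=9 s=1: VC-HIT | VC [25]
  [10] addr=0x4f blk=9 s=1: L1-HIT | VC [25]
  [11] addr=0x4f blk=9 s=1: L1-HIT | VC [25]
  [12] addr=0x40 blk=8 s=0: MISS | VC [25, 16]
  [13] addr=0x87 blk=16 s=0: VC-HIT | VC [25, 8]
  [14] addr=0x40 blk=8 s=0: VC-HIT | VC [25, 16]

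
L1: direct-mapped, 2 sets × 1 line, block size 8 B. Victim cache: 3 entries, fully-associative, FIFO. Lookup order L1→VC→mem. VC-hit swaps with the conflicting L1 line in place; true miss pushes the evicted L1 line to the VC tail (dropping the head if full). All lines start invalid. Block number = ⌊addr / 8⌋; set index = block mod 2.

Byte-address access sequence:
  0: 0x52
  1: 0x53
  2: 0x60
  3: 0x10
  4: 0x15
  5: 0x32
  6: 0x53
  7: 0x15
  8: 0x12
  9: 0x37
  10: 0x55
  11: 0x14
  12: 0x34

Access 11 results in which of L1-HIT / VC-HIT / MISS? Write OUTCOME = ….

OUTCOME = VC-HIT

  [0] addr=0x52 blk=10 s=0: MISS | VC []
  [1] addr=0x53 blk=10 s=0: L1-HIT | VC []
  [2] addr=0x60 blk=12 s=0: MISS | VC [10]
  [3] addr=0x10 blk=2 s=0: MISS | VC [10, 12]
  [4] addr=0x15 blk=2 s=0: L1-HIT | VC [10, 12]
  [5] addr=0x32 blk=6 s=0: MISS | VC [10, 12, 2]
  [6] addr=0x53 blk=10 s=0: VC-HIT | VC [6, 12, 2]
  [7] addr=0x15 blk=2 s=0: VC-HIT | VC [6, 12, 10]
  [8] addr=0x12 blk=2 s=0: L1-HIT | VC [6, 12, 10]
  [9] addr=0x37 blk=6 s=0: VC-HIT | VC [2, 12, 10]
  [10] addr=0x55 blk=10 s=0: VC-HIT | VC [2, 12, 6]
  [11] addr=0x14 blk=2 s=0: VC-HIT | VC [10, 12, 6]
  [12] addr=0x34 blk=6 s=0: VC-HIT | VC [10, 12, 2]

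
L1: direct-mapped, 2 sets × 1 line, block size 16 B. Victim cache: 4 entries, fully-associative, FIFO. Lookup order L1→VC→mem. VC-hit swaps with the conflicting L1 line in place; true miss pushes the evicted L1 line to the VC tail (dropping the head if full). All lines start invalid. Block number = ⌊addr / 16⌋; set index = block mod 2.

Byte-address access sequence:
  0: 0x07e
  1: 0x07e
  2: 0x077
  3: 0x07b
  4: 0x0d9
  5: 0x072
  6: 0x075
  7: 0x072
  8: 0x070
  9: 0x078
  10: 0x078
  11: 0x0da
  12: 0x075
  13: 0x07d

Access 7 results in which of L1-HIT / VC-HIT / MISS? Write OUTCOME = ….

#0 0x7e→b7/s1 MISS; vc=[]
#1 0x7e→b7/s1 L1-HIT; vc=[]
#2 0x77→b7/s1 L1-HIT; vc=[]
#3 0x7b→b7/s1 L1-HIT; vc=[]
#4 0xd9→b13/s1 MISS; vc=[7]
#5 0x72→b7/s1 VC-HIT; vc=[13]
#6 0x75→b7/s1 L1-HIT; vc=[13]
#7 0x72→b7/s1 L1-HIT; vc=[13]
#8 0x70→b7/s1 L1-HIT; vc=[13]
#9 0x78→b7/s1 L1-HIT; vc=[13]
#10 0x78→b7/s1 L1-HIT; vc=[13]
#11 0xda→b13/s1 VC-HIT; vc=[7]
#12 0x75→b7/s1 VC-HIT; vc=[13]
#13 0x7d→b7/s1 L1-HIT; vc=[13]

OUTCOME = L1-HIT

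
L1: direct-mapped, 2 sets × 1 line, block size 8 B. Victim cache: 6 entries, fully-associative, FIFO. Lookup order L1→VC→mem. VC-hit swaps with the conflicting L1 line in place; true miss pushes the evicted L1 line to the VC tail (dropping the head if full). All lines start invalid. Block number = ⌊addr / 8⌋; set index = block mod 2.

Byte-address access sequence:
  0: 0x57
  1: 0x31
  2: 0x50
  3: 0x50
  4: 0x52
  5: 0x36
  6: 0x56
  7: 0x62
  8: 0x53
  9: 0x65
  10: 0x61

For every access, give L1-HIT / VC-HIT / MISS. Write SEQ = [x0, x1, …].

SEQ = [MISS, MISS, VC-HIT, L1-HIT, L1-HIT, VC-HIT, VC-HIT, MISS, VC-HIT, VC-HIT, L1-HIT]

#0 0x57→b10/s0 MISS; vc=[]
#1 0x31→b6/s0 MISS; vc=[10]
#2 0x50→b10/s0 VC-HIT; vc=[6]
#3 0x50→b10/s0 L1-HIT; vc=[6]
#4 0x52→b10/s0 L1-HIT; vc=[6]
#5 0x36→b6/s0 VC-HIT; vc=[10]
#6 0x56→b10/s0 VC-HIT; vc=[6]
#7 0x62→b12/s0 MISS; vc=[6,10]
#8 0x53→b10/s0 VC-HIT; vc=[6,12]
#9 0x65→b12/s0 VC-HIT; vc=[6,10]
#10 0x61→b12/s0 L1-HIT; vc=[6,10]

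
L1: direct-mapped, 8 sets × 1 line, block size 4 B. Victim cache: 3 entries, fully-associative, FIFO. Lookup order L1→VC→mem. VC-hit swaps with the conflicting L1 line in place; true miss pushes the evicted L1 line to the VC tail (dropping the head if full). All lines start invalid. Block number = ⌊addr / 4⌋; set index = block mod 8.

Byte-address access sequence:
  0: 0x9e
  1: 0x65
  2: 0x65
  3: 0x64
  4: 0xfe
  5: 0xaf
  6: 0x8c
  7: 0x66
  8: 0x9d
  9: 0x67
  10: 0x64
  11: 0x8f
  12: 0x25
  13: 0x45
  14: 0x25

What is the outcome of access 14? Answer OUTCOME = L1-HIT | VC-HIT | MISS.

  [0] addr=0x9e blk=39 s=7: MISS | VC []
  [1] addr=0x65 blk=25 s=1: MISS | VC []
  [2] addr=0x65 blk=25 s=1: L1-HIT | VC []
  [3] addr=0x64 blk=25 s=1: L1-HIT | VC []
  [4] addr=0xfe blk=63 s=7: MISS | VC [39]
  [5] addr=0xaf blk=43 s=3: MISS | VC [39]
  [6] addr=0x8c blk=35 s=3: MISS | VC [39, 43]
  [7] addr=0x66 blk=25 s=1: L1-HIT | VC [39, 43]
  [8] addr=0x9d blk=39 s=7: VC-HIT | VC [63, 43]
  [9] addr=0x67 blk=25 s=1: L1-HIT | VC [63, 43]
  [10] addr=0x64 blk=25 s=1: L1-HIT | VC [63, 43]
  [11] addr=0x8f blk=35 s=3: L1-HIT | VC [63, 43]
  [12] addr=0x25 blk=9 s=1: MISS | VC [63, 43, 25]
  [13] addr=0x45 blk=17 s=1: MISS | VC [43, 25, 9]
  [14] addr=0x25 blk=9 s=1: VC-HIT | VC [43, 25, 17]

OUTCOME = VC-HIT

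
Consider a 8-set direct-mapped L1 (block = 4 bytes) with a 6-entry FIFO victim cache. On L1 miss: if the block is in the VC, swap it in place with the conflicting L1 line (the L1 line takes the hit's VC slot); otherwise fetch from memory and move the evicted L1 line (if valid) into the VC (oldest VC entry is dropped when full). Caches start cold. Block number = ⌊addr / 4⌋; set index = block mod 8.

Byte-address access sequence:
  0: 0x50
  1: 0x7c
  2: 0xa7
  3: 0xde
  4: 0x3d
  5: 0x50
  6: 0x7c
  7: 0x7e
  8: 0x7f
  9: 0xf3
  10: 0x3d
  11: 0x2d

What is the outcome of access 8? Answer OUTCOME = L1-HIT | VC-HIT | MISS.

  [0] addr=0x50 blk=20 s=4: MISS | VC []
  [1] addr=0x7c blk=31 s=7: MISS | VC []
  [2] addr=0xa7 blk=41 s=1: MISS | VC []
  [3] addr=0xde blk=55 s=7: MISS | VC [31]
  [4] addr=0x3d blk=15 s=7: MISS | VC [31, 55]
  [5] addr=0x50 blk=20 s=4: L1-HIT | VC [31, 55]
  [6] addr=0x7c blk=31 s=7: VC-HIT | VC [15, 55]
  [7] addr=0x7e blk=31 s=7: L1-HIT | VC [15, 55]
  [8] addr=0x7f blk=31 s=7: L1-HIT | VC [15, 55]
  [9] addr=0xf3 blk=60 s=4: MISS | VC [15, 55, 20]
  [10] addr=0x3d blk=15 s=7: VC-HIT | VC [31, 55, 20]
  [11] addr=0x2d blk=11 s=3: MISS | VC [31, 55, 20]

OUTCOME = L1-HIT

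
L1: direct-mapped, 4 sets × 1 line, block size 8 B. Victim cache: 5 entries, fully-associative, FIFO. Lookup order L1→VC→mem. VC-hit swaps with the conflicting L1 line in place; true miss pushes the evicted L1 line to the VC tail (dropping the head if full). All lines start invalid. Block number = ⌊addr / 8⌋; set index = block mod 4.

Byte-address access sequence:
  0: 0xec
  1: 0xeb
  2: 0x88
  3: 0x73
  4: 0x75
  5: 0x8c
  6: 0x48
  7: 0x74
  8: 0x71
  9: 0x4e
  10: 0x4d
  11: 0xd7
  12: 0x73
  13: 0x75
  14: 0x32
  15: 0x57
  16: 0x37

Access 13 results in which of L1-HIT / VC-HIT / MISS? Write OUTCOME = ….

OUTCOME = L1-HIT

#0 0xec→b29/s1 MISS; vc=[]
#1 0xeb→b29/s1 L1-HIT; vc=[]
#2 0x88→b17/s1 MISS; vc=[29]
#3 0x73→b14/s2 MISS; vc=[29]
#4 0x75→b14/s2 L1-HIT; vc=[29]
#5 0x8c→b17/s1 L1-HIT; vc=[29]
#6 0x48→b9/s1 MISS; vc=[29,17]
#7 0x74→b14/s2 L1-HIT; vc=[29,17]
#8 0x71→b14/s2 L1-HIT; vc=[29,17]
#9 0x4e→b9/s1 L1-HIT; vc=[29,17]
#10 0x4d→b9/s1 L1-HIT; vc=[29,17]
#11 0xd7→b26/s2 MISS; vc=[29,17,14]
#12 0x73→b14/s2 VC-HIT; vc=[29,17,26]
#13 0x75→b14/s2 L1-HIT; vc=[29,17,26]
#14 0x32→b6/s2 MISS; vc=[29,17,26,14]
#15 0x57→b10/s2 MISS; vc=[29,17,26,14,6]
#16 0x37→b6/s2 VC-HIT; vc=[29,17,26,14,10]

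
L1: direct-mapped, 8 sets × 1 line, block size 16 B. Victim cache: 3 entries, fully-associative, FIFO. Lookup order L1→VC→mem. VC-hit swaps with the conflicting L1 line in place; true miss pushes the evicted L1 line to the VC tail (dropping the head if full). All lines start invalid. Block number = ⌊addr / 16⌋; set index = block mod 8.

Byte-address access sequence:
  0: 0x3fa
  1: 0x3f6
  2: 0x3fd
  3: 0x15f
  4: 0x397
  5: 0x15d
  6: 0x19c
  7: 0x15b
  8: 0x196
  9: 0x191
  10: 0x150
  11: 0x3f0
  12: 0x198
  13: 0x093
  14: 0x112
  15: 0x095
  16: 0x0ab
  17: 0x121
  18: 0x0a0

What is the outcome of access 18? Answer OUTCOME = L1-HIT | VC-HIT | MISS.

OUTCOME = VC-HIT

  [0] addr=0x3fa blk=63 s=7: MISS | VC []
  [1] addr=0x3f6 blk=63 s=7: L1-HIT | VC []
  [2] addr=0x3fd blk=63 s=7: L1-HIT | VC []
  [3] addr=0x15f blk=21 s=5: MISS | VC []
  [4] addr=0x397 blk=57 s=1: MISS | VC []
  [5] addr=0x15d blk=21 s=5: L1-HIT | VC []
  [6] addr=0x19c blk=25 s=1: MISS | VC [57]
  [7] addr=0x15b blk=21 s=5: L1-HIT | VC [57]
  [8] addr=0x196 blk=25 s=1: L1-HIT | VC [57]
  [9] addr=0x191 blk=25 s=1: L1-HIT | VC [57]
  [10] addr=0x150 blk=21 s=5: L1-HIT | VC [57]
  [11] addr=0x3f0 blk=63 s=7: L1-HIT | VC [57]
  [12] addr=0x198 blk=25 s=1: L1-HIT | VC [57]
  [13] addr=0x93 blk=9 s=1: MISS | VC [57, 25]
  [14] addr=0x112 blk=17 s=1: MISS | VC [57, 25, 9]
  [15] addr=0x95 blk=9 s=1: VC-HIT | VC [57, 25, 17]
  [16] addr=0xab blk=10 s=2: MISS | VC [57, 25, 17]
  [17] addr=0x121 blk=18 s=2: MISS | VC [25, 17, 10]
  [18] addr=0xa0 blk=10 s=2: VC-HIT | VC [25, 17, 18]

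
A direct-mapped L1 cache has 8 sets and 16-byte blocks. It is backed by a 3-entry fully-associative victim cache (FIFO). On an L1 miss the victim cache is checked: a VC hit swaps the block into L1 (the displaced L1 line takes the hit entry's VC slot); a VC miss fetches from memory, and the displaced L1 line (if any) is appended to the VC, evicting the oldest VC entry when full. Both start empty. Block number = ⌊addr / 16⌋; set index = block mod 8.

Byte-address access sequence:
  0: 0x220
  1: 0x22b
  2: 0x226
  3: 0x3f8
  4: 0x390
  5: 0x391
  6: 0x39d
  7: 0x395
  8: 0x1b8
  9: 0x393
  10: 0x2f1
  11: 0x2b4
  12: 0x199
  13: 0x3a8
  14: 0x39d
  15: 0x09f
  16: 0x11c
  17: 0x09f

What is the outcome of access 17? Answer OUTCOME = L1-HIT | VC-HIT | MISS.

#0 0x220→b34/s2 MISS; vc=[]
#1 0x22b→b34/s2 L1-HIT; vc=[]
#2 0x226→b34/s2 L1-HIT; vc=[]
#3 0x3f8→b63/s7 MISS; vc=[]
#4 0x390→b57/s1 MISS; vc=[]
#5 0x391→b57/s1 L1-HIT; vc=[]
#6 0x39d→b57/s1 L1-HIT; vc=[]
#7 0x395→b57/s1 L1-HIT; vc=[]
#8 0x1b8→b27/s3 MISS; vc=[]
#9 0x393→b57/s1 L1-HIT; vc=[]
#10 0x2f1→b47/s7 MISS; vc=[63]
#11 0x2b4→b43/s3 MISS; vc=[63,27]
#12 0x199→b25/s1 MISS; vc=[63,27,57]
#13 0x3a8→b58/s2 MISS; vc=[27,57,34]
#14 0x39d→b57/s1 VC-HIT; vc=[27,25,34]
#15 0x9f→b9/s1 MISS; vc=[25,34,57]
#16 0x11c→b17/s1 MISS; vc=[34,57,9]
#17 0x9f→b9/s1 VC-HIT; vc=[34,57,17]

OUTCOME = VC-HIT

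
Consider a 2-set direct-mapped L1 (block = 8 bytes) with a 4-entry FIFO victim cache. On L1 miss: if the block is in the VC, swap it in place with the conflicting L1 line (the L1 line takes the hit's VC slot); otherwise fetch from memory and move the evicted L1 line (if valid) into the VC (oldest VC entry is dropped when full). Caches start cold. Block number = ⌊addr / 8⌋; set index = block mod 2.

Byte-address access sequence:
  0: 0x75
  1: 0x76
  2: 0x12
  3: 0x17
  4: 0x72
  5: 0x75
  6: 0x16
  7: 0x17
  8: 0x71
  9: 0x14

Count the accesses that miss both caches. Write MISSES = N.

MISSES = 2

0: 0x75 (blk 14, set 0) → MISS  vc=[]
1: 0x76 (blk 14, set 0) → L1-HIT  vc=[]
2: 0x12 (blk 2, set 0) → MISS  vc=[14]
3: 0x17 (blk 2, set 0) → L1-HIT  vc=[14]
4: 0x72 (blk 14, set 0) → VC-HIT  vc=[2]
5: 0x75 (blk 14, set 0) → L1-HIT  vc=[2]
6: 0x16 (blk 2, set 0) → VC-HIT  vc=[14]
7: 0x17 (blk 2, set 0) → L1-HIT  vc=[14]
8: 0x71 (blk 14, set 0) → VC-HIT  vc=[2]
9: 0x14 (blk 2, set 0) → VC-HIT  vc=[14]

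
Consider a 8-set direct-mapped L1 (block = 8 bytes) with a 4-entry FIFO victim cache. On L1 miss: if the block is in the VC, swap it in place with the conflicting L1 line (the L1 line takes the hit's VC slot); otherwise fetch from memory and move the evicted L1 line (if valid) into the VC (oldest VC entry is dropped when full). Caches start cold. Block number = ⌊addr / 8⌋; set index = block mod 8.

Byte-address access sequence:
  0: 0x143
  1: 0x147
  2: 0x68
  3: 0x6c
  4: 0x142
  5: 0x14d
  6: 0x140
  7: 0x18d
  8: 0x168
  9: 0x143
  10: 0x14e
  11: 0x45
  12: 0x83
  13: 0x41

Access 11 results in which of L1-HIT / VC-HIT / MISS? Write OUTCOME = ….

OUTCOME = MISS

#0 0x143→b40/s0 MISS; vc=[]
#1 0x147→b40/s0 L1-HIT; vc=[]
#2 0x68→b13/s5 MISS; vc=[]
#3 0x6c→b13/s5 L1-HIT; vc=[]
#4 0x142→b40/s0 L1-HIT; vc=[]
#5 0x14d→b41/s1 MISS; vc=[]
#6 0x140→b40/s0 L1-HIT; vc=[]
#7 0x18d→b49/s1 MISS; vc=[41]
#8 0x168→b45/s5 MISS; vc=[41,13]
#9 0x143→b40/s0 L1-HIT; vc=[41,13]
#10 0x14e→b41/s1 VC-HIT; vc=[49,13]
#11 0x45→b8/s0 MISS; vc=[49,13,40]
#12 0x83→b16/s0 MISS; vc=[49,13,40,8]
#13 0x41→b8/s0 VC-HIT; vc=[49,13,40,16]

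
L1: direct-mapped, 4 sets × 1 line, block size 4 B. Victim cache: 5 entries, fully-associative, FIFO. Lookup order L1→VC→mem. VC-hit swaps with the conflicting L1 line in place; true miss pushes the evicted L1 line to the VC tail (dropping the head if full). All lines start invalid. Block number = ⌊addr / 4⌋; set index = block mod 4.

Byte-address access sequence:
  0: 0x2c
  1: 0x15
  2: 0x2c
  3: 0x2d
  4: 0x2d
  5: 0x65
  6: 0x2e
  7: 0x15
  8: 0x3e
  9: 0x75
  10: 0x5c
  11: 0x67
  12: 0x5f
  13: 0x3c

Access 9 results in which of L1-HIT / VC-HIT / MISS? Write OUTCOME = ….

OUTCOME = MISS

#0 0x2c→b11/s3 MISS; vc=[]
#1 0x15→b5/s1 MISS; vc=[]
#2 0x2c→b11/s3 L1-HIT; vc=[]
#3 0x2d→b11/s3 L1-HIT; vc=[]
#4 0x2d→b11/s3 L1-HIT; vc=[]
#5 0x65→b25/s1 MISS; vc=[5]
#6 0x2e→b11/s3 L1-HIT; vc=[5]
#7 0x15→b5/s1 VC-HIT; vc=[25]
#8 0x3e→b15/s3 MISS; vc=[25,11]
#9 0x75→b29/s1 MISS; vc=[25,11,5]
#10 0x5c→b23/s3 MISS; vc=[25,11,5,15]
#11 0x67→b25/s1 VC-HIT; vc=[29,11,5,15]
#12 0x5f→b23/s3 L1-HIT; vc=[29,11,5,15]
#13 0x3c→b15/s3 VC-HIT; vc=[29,11,5,23]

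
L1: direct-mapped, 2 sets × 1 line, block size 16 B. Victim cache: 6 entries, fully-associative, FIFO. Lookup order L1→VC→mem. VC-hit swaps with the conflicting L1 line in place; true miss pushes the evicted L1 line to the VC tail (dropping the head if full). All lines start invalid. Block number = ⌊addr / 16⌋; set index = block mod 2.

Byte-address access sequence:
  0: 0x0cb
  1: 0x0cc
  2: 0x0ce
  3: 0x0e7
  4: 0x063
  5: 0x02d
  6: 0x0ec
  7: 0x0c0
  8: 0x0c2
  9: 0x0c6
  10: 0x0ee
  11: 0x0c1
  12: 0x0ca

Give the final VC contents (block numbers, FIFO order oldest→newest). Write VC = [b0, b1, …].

  [0] addr=0xcb blk=12 s=0: MISS | VC []
  [1] addr=0xcc blk=12 s=0: L1-HIT | VC []
  [2] addr=0xce blk=12 s=0: L1-HIT | VC []
  [3] addr=0xe7 blk=14 s=0: MISS | VC [12]
  [4] addr=0x63 blk=6 s=0: MISS | VC [12, 14]
  [5] addr=0x2d blk=2 s=0: MISS | VC [12, 14, 6]
  [6] addr=0xec blk=14 s=0: VC-HIT | VC [12, 2, 6]
  [7] addr=0xc0 blk=12 s=0: VC-HIT | VC [14, 2, 6]
  [8] addr=0xc2 blk=12 s=0: L1-HIT | VC [14, 2, 6]
  [9] addr=0xc6 blk=12 s=0: L1-HIT | VC [14, 2, 6]
  [10] addr=0xee blk=14 s=0: VC-HIT | VC [12, 2, 6]
  [11] addr=0xc1 blk=12 s=0: VC-HIT | VC [14, 2, 6]
  [12] addr=0xca blk=12 s=0: L1-HIT | VC [14, 2, 6]

VC = [14, 2, 6]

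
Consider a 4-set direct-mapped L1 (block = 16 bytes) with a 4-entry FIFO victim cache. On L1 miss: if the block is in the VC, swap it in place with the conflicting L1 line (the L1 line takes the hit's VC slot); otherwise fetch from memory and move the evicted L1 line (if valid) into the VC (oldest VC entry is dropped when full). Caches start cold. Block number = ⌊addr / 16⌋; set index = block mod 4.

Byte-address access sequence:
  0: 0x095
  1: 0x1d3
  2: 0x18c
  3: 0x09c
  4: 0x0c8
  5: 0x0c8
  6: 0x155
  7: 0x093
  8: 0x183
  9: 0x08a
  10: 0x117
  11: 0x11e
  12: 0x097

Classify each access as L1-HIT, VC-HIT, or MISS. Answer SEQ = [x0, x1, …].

  [0] addr=0x95 blk=9 s=1: MISS | VC []
  [1] addr=0x1d3 blk=29 s=1: MISS | VC [9]
  [2] addr=0x18c blk=24 s=0: MISS | VC [9]
  [3] addr=0x9c blk=9 s=1: VC-HIT | VC [29]
  [4] addr=0xc8 blk=12 s=0: MISS | VC [29, 24]
  [5] addr=0xc8 blk=12 s=0: L1-HIT | VC [29, 24]
  [6] addr=0x155 blk=21 s=1: MISS | VC [29, 24, 9]
  [7] addr=0x93 blk=9 s=1: VC-HIT | VC [29, 24, 21]
  [8] addr=0x183 blk=24 s=0: VC-HIT | VC [29, 12, 21]
  [9] addr=0x8a blk=8 s=0: MISS | VC [29, 12, 21, 24]
  [10] addr=0x117 blk=17 s=1: MISS | VC [12, 21, 24, 9]
  [11] addr=0x11e blk=17 s=1: L1-HIT | VC [12, 21, 24, 9]
  [12] addr=0x97 blk=9 s=1: VC-HIT | VC [12, 21, 24, 17]

SEQ = [MISS, MISS, MISS, VC-HIT, MISS, L1-HIT, MISS, VC-HIT, VC-HIT, MISS, MISS, L1-HIT, VC-HIT]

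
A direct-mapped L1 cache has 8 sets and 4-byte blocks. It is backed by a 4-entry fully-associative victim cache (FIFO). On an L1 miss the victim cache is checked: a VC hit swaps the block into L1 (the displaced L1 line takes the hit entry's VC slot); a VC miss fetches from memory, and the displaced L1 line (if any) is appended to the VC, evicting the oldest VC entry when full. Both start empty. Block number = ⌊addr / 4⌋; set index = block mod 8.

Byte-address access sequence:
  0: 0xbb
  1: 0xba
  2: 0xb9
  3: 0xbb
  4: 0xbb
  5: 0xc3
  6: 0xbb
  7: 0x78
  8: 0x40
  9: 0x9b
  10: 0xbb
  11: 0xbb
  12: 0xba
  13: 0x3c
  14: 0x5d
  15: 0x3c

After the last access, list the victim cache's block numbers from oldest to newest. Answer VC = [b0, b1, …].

VC = [38, 48, 30, 23]

0: 0xbb (blk 46, set 6) → MISS  vc=[]
1: 0xba (blk 46, set 6) → L1-HIT  vc=[]
2: 0xb9 (blk 46, set 6) → L1-HIT  vc=[]
3: 0xbb (blk 46, set 6) → L1-HIT  vc=[]
4: 0xbb (blk 46, set 6) → L1-HIT  vc=[]
5: 0xc3 (blk 48, set 0) → MISS  vc=[]
6: 0xbb (blk 46, set 6) → L1-HIT  vc=[]
7: 0x78 (blk 30, set 6) → MISS  vc=[46]
8: 0x40 (blk 16, set 0) → MISS  vc=[46, 48]
9: 0x9b (blk 38, set 6) → MISS  vc=[46, 48, 30]
10: 0xbb (blk 46, set 6) → VC-HIT  vc=[38, 48, 30]
11: 0xbb (blk 46, set 6) → L1-HIT  vc=[38, 48, 30]
12: 0xba (blk 46, set 6) → L1-HIT  vc=[38, 48, 30]
13: 0x3c (blk 15, set 7) → MISS  vc=[38, 48, 30]
14: 0x5d (blk 23, set 7) → MISS  vc=[38, 48, 30, 15]
15: 0x3c (blk 15, set 7) → VC-HIT  vc=[38, 48, 30, 23]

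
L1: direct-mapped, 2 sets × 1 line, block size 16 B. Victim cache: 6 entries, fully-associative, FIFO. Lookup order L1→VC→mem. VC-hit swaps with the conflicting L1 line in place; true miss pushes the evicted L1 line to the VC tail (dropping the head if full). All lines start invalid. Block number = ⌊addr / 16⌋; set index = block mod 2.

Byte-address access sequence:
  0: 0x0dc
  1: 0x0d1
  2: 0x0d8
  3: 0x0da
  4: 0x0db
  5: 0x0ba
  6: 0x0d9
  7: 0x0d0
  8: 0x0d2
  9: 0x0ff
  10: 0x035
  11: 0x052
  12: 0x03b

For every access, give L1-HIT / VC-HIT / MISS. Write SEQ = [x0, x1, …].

  [0] addr=0xdc blk=13 s=1: MISS | VC []
  [1] addr=0xd1 blk=13 s=1: L1-HIT | VC []
  [2] addr=0xd8 blk=13 s=1: L1-HIT | VC []
  [3] addr=0xda blk=13 s=1: L1-HIT | VC []
  [4] addr=0xdb blk=13 s=1: L1-HIT | VC []
  [5] addr=0xba blk=11 s=1: MISS | VC [13]
  [6] addr=0xd9 blk=13 s=1: VC-HIT | VC [11]
  [7] addr=0xd0 blk=13 s=1: L1-HIT | VC [11]
  [8] addr=0xd2 blk=13 s=1: L1-HIT | VC [11]
  [9] addr=0xff blk=15 s=1: MISS | VC [11, 13]
  [10] addr=0x35 blk=3 s=1: MISS | VC [11, 13, 15]
  [11] addr=0x52 blk=5 s=1: MISS | VC [11, 13, 15, 3]
  [12] addr=0x3b blk=3 s=1: VC-HIT | VC [11, 13, 15, 5]

SEQ = [MISS, L1-HIT, L1-HIT, L1-HIT, L1-HIT, MISS, VC-HIT, L1-HIT, L1-HIT, MISS, MISS, MISS, VC-HIT]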